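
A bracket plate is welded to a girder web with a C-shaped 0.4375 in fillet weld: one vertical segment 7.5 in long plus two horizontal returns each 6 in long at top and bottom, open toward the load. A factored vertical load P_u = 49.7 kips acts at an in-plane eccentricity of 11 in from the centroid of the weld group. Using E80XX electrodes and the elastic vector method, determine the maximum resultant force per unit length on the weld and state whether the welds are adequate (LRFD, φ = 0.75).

f_max ≈ 12.9 kip/in; NOT adequate

E80XX → F_EXX = 80 ksi.
Total weld length L_w = 19.5 in. Treat welds as unit-width lines.
Centroid: x̄ = 2×6×3 / 19.5 = 1.846 in from the vertical weld.
Polar moment about centroid: J = I_x + I_y = [7.5³/12 + 2×6×3.75²] + [7.5×1.846² + 2(6³/12 + 6×1.154²)] = 281.4 in³.
Direct shear f_v = P/L_w = 49.7 / 19.5 = 2.549 kip/in (vertical).
Torsion M = P·e = 49.7 × 11 = 546.7 kip·in.
Critical point at (x, y) = (4.154, 3.75) from centroid. f_tx = M·y/J = 7.284 kip/in; f_ty = M·x/J = 8.069 kip/in.
Resultant f_max = √[f_tx² + (f_v + f_ty)²] = √[7.284² + (2.549 + 8.069)²] = 12.88 kip/in.
Capacity per unit length: φr_n = 0.75 × 0.6 × 80 × (0.707 × 0.4375) = 11.14 kip/in.
12.88 > 11.14 → NOT adequate.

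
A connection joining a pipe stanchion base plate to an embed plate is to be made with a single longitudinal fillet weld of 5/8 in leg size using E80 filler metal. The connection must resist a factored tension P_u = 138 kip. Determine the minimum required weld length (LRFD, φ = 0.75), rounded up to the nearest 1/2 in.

E80XX → F_EXX = 80 ksi.
Throat t_e = 0.707 × 0.625 = 0.4419 in.
φr_n = 0.75 × 0.6 × 80 × 0.4419 = 15.91 kip/in.
L_req = P_u / φr_n = 138 / 15.91 = 8.675 in total.
Round up → use L = 9 in.

L = 9 in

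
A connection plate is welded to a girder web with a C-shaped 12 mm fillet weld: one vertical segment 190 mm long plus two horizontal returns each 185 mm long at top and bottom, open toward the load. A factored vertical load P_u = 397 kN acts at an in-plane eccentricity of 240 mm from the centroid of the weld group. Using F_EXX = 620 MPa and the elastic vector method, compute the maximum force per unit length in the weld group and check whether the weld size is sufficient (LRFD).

Total weld length L_w = 560 mm. Treat welds as unit-width lines.
Centroid: x̄ = 2×185×92.5 / 560 = 61.12 mm from the vertical weld.
Polar moment about centroid: J = I_x + I_y = [190³/12 + 2×185×95²] + [190×61.12² + 2(185³/12 + 185×31.38²)] = 6040000 mm³.
Direct shear f_v = P/L_w = 397×10³ / 560 = 708.9 N/mm (vertical).
Torsion M = P·e = 397×10³ × 240 = 95280000 N·mm.
Critical point at (x, y) = (123.9, 95) from centroid. f_tx = M·y/J = 1499 N/mm; f_ty = M·x/J = 1954 N/mm.
Resultant f_max = √[f_tx² + (f_v + f_ty)²] = √[1499² + (708.9 + 1954)²] = 3056 N/mm.
Capacity per unit length: φr_n = 0.75 × 0.6 × 620 × (0.707 × 12) = 2367 N/mm.
3056 > 2367 → NOT adequate.

f_max ≈ 3060 N/mm; NOT adequate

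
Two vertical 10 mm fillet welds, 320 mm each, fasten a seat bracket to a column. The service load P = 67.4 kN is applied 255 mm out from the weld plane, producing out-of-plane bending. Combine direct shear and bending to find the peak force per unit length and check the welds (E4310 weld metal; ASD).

f_max ≈ 514 N/mm; adequate

E43XX → F_EXX = 430 MPa.
L_w = 2 × 320 = 640 mm; section modulus (unit throat) S = 2 × L²/6 = 34130 mm².
Direct shear f_v = P/L_w = 67.4×10³/640 = 105.3 N/mm.
Moment M = P × e = 67.4×10³ × 255 = 17187000 N·mm; bending f_b = M/S = 503.5 N/mm.
f_max = √(f_v² + f_b²) = √(105.3² + 503.5²) = 514.4 N/mm.
r_n/Ω = (1/2.0) × 0.6 × 430 × (0.707 × 10) = 912 N/mm → adequate.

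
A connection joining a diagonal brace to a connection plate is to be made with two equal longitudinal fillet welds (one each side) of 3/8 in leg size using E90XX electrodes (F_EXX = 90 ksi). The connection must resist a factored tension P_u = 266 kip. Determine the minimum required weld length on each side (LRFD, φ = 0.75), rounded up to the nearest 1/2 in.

Throat t_e = 0.707 × 0.375 = 0.2651 in.
φr_n = 0.75 × 0.6 × 90 × 0.2651 = 10.74 kip/in.
L_req = P_u / φr_n = 266 / 10.74 = 24.77 in total.
Per side: 24.77 / 2 = 12.39 in.
Round up → use L = 12.5 in on each side.

L = 12.5 in on each side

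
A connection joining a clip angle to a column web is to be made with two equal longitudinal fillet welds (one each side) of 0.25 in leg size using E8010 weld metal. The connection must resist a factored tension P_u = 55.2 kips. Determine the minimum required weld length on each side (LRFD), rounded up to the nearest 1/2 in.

L = 4.5 in on each side

E80XX → F_EXX = 80 ksi.
Throat t_e = 0.707 × 0.25 = 0.1767 in.
φr_n = 0.75 × 0.6 × 80 × 0.1767 = 6.363 kips/in.
L_req = P_u / φr_n = 55.2 / 6.363 = 8.675 in total.
Per side: 8.675 / 2 = 4.338 in.
Round up → use L = 4.5 in on each side.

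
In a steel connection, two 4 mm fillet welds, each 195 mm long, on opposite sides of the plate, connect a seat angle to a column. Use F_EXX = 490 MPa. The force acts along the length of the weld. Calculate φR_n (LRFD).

Effective throat t_e = 0.707 × 4 = 2.828 mm.
Total length L = 390 mm; A_we = 2.828 × 390 = 1103 mm².
F_nw = 0.6 F_EXX = 0.6 × 490 = 294 MPa.
φR_n = 0.75 × 294 × 1103 × 10⁻³ = 243.2 kN.

φR_n ≈ 243 kN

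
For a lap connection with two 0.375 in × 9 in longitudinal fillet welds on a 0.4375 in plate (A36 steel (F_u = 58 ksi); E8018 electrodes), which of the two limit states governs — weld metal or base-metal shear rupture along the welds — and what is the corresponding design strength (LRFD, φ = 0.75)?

E80XX → F_EXX = 80 ksi.
t_e = 0.707 × 0.375 = 0.2651 in; L = 18 in.
Weld metal: φR_n = 0.75 × 0.6 × 80 × 0.2651 × 18 = 171.8 kip.
Base metal (shear rupture): φR_n = 0.75 × 0.6 × 58 × 0.4375 × 18 = 205.5 kip.
Governing: weld metal.

φR_n ≈ 172 kip (weld metal governs)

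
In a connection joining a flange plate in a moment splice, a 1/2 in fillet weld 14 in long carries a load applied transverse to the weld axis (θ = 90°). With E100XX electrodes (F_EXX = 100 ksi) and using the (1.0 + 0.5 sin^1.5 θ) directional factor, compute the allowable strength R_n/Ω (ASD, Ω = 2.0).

R_n/Ω ≈ 223 kips

t_e = 0.707 × 0.5 = 0.3535 in; A_we = 0.3535 × 14 = 4.949 in².
Directional factor: 1.0 + 0.5 sin^1.5(90°) = 1.5.
F_nw = 0.6 × 100 × 1.5 = 90 ksi.
R_n/Ω = (90 × 4.949) / 2.0 = 222.7 kips.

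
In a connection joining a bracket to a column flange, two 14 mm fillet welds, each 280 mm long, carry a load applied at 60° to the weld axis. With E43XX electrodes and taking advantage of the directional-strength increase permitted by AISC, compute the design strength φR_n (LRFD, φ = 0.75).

E43XX → F_EXX = 430 MPa.
t_e = 0.707 × 14 = 9.898 mm; A_we = 9.898 × 560 = 5543 mm².
Directional factor: 1.0 + 0.5 sin^1.5(60°) = 1.403.
F_nw = 0.6 × 430 × 1.403 = 362 MPa.
φR_n = 0.75 × 362 × 5543 × 10⁻³ = 1505 kN.

φR_n ≈ 1500 kN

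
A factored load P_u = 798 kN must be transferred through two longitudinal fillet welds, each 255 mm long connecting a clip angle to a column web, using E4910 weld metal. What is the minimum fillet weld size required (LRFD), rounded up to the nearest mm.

E49XX → F_EXX = 490 MPa.
Total weld length L = 510 mm.
Required throat t_e = P_u / (φ × 0.6 F_EXX × L) = 798 / (0.75 × 0.6 × 490 × 510 × 10⁻³) = 7.096 mm.
Required leg w = t_e / 0.707 = 10.04 mm → use 11 mm.

w = 11 mm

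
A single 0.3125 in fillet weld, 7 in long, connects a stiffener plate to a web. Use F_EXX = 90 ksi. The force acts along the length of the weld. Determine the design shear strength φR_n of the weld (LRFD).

Effective throat t_e = 0.707 × 0.3125 = 0.2209 in.
Total length L = 7 in; A_we = 0.2209 × 7 = 1.547 in².
F_nw = 0.6 F_EXX = 0.6 × 90 = 54 ksi.
φR_n = 0.75 × 54 × 1.547 = 62.64 kip.

φR_n ≈ 62.6 kip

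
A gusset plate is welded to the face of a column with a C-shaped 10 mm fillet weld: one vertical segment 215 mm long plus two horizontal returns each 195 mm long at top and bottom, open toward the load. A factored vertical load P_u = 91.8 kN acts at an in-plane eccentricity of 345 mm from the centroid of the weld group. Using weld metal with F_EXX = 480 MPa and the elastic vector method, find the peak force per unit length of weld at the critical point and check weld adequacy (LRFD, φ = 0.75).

Total weld length L_w = 605 mm. Treat welds as unit-width lines.
Centroid: x̄ = 2×195×97.5 / 605 = 62.85 mm from the vertical weld.
Polar moment about centroid: J = I_x + I_y = [215³/12 + 2×195×107.5²] + [215×62.85² + 2(195³/12 + 195×34.65²)] = 7888000 mm³.
Direct shear f_v = P/L_w = 91.8×10³ / 605 = 151.7 N/mm (vertical).
Torsion M = P·e = 91.8×10³ × 345 = 31671000 N·mm.
Critical point at (x, y) = (132.1, 107.5) from centroid. f_tx = M·y/J = 431.6 N/mm; f_ty = M·x/J = 530.6 N/mm.
Resultant f_max = √[f_tx² + (f_v + f_ty)²] = √[431.6² + (151.7 + 530.6)²] = 807.3 N/mm.
Capacity per unit length: φr_n = 0.75 × 0.6 × 480 × (0.707 × 10) = 1527 N/mm.
807.3 ≤ 1527 → adequate.

f_max ≈ 807 N/mm; adequate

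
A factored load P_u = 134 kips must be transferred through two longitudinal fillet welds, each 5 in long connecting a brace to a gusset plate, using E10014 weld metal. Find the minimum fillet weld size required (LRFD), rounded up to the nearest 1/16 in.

E100XX → F_EXX = 100 ksi.
Total weld length L = 10 in.
Required throat t_e = P_u / (φ × 0.6 F_EXX × L) = 134 / (0.75 × 0.6 × 100 × 10) = 0.2978 in.
Required leg w = t_e / 0.707 = 0.4212 in → use 7/16 in.

w = 7/16 in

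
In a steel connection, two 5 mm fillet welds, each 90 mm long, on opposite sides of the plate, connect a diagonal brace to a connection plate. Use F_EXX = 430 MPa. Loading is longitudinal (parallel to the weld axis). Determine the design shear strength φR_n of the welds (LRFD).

Effective throat t_e = 0.707 × 5 = 3.535 mm.
Total length L = 180 mm; A_we = 3.535 × 180 = 636.3 mm².
F_nw = 0.6 F_EXX = 0.6 × 430 = 258 MPa.
φR_n = 0.75 × 258 × 636.3 × 10⁻³ = 123.1 kN.

φR_n ≈ 123 kN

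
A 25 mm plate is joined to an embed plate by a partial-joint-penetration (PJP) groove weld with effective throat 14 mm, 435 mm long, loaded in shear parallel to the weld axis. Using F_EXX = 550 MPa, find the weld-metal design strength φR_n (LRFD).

Effective throat (given) t_e = 14 mm.
A_we = 14 × 435 = 6090 mm².
F_nw = 0.6 F_EXX = 330 MPa.
φR_n = 0.75 × 330 × 6090 × 10⁻³ = 1507 kN.

φR_n ≈ 1510 kN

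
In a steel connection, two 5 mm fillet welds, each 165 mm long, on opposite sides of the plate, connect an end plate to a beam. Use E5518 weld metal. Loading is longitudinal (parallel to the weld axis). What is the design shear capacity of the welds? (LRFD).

E55XX → F_EXX = 550 MPa.
Effective throat t_e = 0.707 × 5 = 3.535 mm.
Total length L = 330 mm; A_we = 3.535 × 330 = 1167 mm².
F_nw = 0.6 F_EXX = 0.6 × 550 = 330 MPa.
φR_n = 0.75 × 330 × 1167 × 10⁻³ = 288.7 kN.

φR_n ≈ 289 kN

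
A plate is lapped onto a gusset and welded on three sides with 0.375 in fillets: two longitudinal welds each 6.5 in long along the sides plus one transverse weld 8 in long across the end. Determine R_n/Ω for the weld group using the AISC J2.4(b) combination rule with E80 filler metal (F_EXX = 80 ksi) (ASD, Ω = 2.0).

t_e = 0.707 × 0.375 = 0.2651 in.
R_nwl = 0.6 × 80 × 0.2651 × 13 = 165.4 kips (longitudinal, 2 welds).
R_nwt = 0.6 × 80 × 0.2651 × 8 = 101.8 kips (transverse, base value).
(i) R_nwl + R_nwt = 267.2 kips; (ii) 0.85 R_nwl + 1.5 R_nwt = 293.3 kips.
R_n = max = 293.3 kips [governs: (ii)]; R_n/Ω = 146.7 kips.

R_n/Ω ≈ 147 kips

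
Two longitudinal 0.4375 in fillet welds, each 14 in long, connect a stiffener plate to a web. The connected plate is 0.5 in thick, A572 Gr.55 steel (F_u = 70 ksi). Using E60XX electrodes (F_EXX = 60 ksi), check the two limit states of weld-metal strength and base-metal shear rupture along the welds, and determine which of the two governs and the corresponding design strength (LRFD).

φR_n ≈ 234 kips (weld metal governs)

t_e = 0.707 × 0.4375 = 0.3093 in; L = 28 in.
Weld metal: φR_n = 0.75 × 0.6 × 60 × 0.3093 × 28 = 233.8 kips.
Base metal (shear rupture): φR_n = 0.75 × 0.6 × 70 × 0.5 × 28 = 441 kips.
Governing: weld metal.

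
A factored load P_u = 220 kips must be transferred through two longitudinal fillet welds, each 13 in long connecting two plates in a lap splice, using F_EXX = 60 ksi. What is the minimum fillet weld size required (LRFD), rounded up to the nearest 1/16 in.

Total weld length L = 26 in.
Required throat t_e = P_u / (φ × 0.6 F_EXX × L) = 220 / (0.75 × 0.6 × 60 × 26) = 0.3134 in.
Required leg w = t_e / 0.707 = 0.4433 in → use 1/2 in.

w = 1/2 in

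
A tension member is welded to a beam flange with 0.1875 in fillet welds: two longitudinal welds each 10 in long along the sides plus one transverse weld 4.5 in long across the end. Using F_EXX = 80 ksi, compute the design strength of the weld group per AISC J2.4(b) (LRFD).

φR_n ≈ 117 kip

t_e = 0.707 × 0.1875 = 0.1326 in.
R_nwl = 0.6 × 80 × 0.1326 × 20 = 127.3 kip (longitudinal, 2 welds).
R_nwt = 0.6 × 80 × 0.1326 × 4.5 = 28.63 kip (transverse, base value).
(i) R_nwl + R_nwt = 155.9 kip; (ii) 0.85 R_nwl + 1.5 R_nwt = 151.1 kip.
R_n = max = 155.9 kip [governs: (i)]; φR_n = 116.9 kip.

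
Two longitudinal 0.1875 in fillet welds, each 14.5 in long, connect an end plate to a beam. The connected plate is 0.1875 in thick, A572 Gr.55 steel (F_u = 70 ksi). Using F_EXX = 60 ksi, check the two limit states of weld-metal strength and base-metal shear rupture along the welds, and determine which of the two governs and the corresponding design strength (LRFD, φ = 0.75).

φR_n ≈ 104 kip (weld metal governs)

t_e = 0.707 × 0.1875 = 0.1326 in; L = 29 in.
Weld metal: φR_n = 0.75 × 0.6 × 60 × 0.1326 × 29 = 103.8 kip.
Base metal (shear rupture): φR_n = 0.75 × 0.6 × 70 × 0.1875 × 29 = 171.3 kip.
Governing: weld metal.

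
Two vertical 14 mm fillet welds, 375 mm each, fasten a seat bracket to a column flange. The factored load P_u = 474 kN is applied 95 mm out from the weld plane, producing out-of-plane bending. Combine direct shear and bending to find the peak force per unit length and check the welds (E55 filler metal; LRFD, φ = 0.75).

E55XX → F_EXX = 550 MPa.
L_w = 2 × 375 = 750 mm; section modulus (unit throat) S = 2 × L²/6 = 46880 mm².
Direct shear f_v = P/L_w = 474×10³/750 = 632 N/mm.
Moment M = P × e = 474×10³ × 95 = 45030000 N·mm; bending f_b = M/S = 960.6 N/mm.
f_max = √(f_v² + f_b²) = √(632² + 960.6²) = 1150 N/mm.
φr_n = 0.75 × 0.6 × 550 × (0.707 × 14) = 2450 N/mm → adequate.

f_max ≈ 1150 N/mm; adequate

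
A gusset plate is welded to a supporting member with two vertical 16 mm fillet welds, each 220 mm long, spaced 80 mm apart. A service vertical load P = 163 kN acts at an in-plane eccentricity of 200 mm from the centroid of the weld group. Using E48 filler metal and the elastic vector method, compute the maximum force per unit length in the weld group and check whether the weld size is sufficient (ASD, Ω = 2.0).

E48XX → F_EXX = 480 MPa.
Total weld length L_w = 440 mm. Treat welds as unit-width lines.
Polar moment about centroid: J = 2[d³/12 + d(b/2)²] = 2[220³/12 + 220×40²] = 2479000 mm³.
Direct shear f_v = P/L_w = 163×10³ / 440 = 370.5 N/mm (vertical).
Torsion M = P·e = 163×10³ × 200 = 32600000 N·mm.
Critical point at (x, y) = (40, 110) from centroid. f_tx = M·y/J = 1447 N/mm; f_ty = M·x/J = 526.1 N/mm.
Resultant f_max = √[f_tx² + (f_v + f_ty)²] = √[1447² + (370.5 + 526.1)²] = 1702 N/mm.
Capacity per unit length: r_n/Ω = (1/2.0) × 0.6 × 480 × (0.707 × 16) = 1629 N/mm.
1702 > 1629 → NOT adequate.

f_max ≈ 1700 N/mm; NOT adequate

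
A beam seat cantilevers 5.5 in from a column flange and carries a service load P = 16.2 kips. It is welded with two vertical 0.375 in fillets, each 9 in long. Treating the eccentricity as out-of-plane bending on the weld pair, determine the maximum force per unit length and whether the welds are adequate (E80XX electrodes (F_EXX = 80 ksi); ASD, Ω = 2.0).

f_max ≈ 3.42 kip/in; adequate

L_w = 2 × 9 = 18 in; section modulus (unit throat) S = 2 × L²/6 = 27 in².
Direct shear f_v = P/L_w = 16.2/18 = 0.9 kip/in.
Moment M = P × e = 16.2 × 5.5 = 89.1 kip·in; bending f_b = M/S = 3.3 kip/in.
f_max = √(f_v² + f_b²) = √(0.9² + 3.3²) = 3.421 kip/in.
r_n/Ω = (1/2.0) × 0.6 × 80 × (0.707 × 0.375) = 6.363 kip/in → adequate.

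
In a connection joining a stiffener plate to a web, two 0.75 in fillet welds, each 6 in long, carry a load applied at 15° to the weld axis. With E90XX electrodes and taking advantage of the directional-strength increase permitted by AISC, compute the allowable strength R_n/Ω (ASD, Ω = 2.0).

E90XX → F_EXX = 90 ksi.
t_e = 0.707 × 0.75 = 0.5302 in; A_we = 0.5302 × 12 = 6.363 in².
Directional factor: 1.0 + 0.5 sin^1.5(15°) = 1.066.
F_nw = 0.6 × 90 × 1.066 = 57.56 ksi.
R_n/Ω = (57.56 × 6.363) / 2.0 = 183.1 kips.

R_n/Ω ≈ 183 kips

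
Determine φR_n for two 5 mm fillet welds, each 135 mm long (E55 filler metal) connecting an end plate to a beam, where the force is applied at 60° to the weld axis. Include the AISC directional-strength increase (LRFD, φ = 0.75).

φR_n ≈ 331 kN

E55XX → F_EXX = 550 MPa.
t_e = 0.707 × 5 = 3.535 mm; A_we = 3.535 × 270 = 954.4 mm².
Directional factor: 1.0 + 0.5 sin^1.5(60°) = 1.403.
F_nw = 0.6 × 550 × 1.403 = 463 MPa.
φR_n = 0.75 × 463 × 954.4 × 10⁻³ = 331.4 kN.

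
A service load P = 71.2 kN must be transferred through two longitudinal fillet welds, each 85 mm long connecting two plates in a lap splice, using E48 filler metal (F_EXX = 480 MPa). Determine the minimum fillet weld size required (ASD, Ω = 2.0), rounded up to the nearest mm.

Total weld length L = 170 mm.
Required throat t_e = P × Ω / (0.6 F_EXX × L) = 71.2 × 2.0 / (0.6 × 480 × 170 × 10⁻³) = 2.908 mm.
Required leg w = t_e / 0.707 = 4.114 mm → use 5 mm.

w = 5 mm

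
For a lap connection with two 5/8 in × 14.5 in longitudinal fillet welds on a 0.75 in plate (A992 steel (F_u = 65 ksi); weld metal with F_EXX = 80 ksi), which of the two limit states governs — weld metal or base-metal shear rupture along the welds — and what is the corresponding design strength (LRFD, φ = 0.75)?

φR_n ≈ 461 kips (weld metal governs)

t_e = 0.707 × 0.625 = 0.4419 in; L = 29 in.
Weld metal: φR_n = 0.75 × 0.6 × 80 × 0.4419 × 29 = 461.3 kips.
Base metal (shear rupture): φR_n = 0.75 × 0.6 × 65 × 0.75 × 29 = 636.2 kips.
Governing: weld metal.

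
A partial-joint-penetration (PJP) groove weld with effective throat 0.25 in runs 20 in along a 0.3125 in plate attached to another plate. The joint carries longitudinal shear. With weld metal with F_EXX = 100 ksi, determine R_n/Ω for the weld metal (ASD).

R_n/Ω ≈ 150 kip

Effective throat (given) t_e = 0.25 in.
A_we = 0.25 × 20 = 5 in².
F_nw = 0.6 F_EXX = 60 ksi.
R_n/Ω = (60 × 5) / 2.0 = 150 kip.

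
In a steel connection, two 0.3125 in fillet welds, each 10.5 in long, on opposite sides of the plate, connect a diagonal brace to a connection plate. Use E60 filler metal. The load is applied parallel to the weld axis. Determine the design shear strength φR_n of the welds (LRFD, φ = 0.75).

φR_n ≈ 125 kips

E60XX → F_EXX = 60 ksi.
Effective throat t_e = 0.707 × 0.3125 = 0.2209 in.
Total length L = 21 in; A_we = 0.2209 × 21 = 4.64 in².
F_nw = 0.6 F_EXX = 0.6 × 60 = 36 ksi.
φR_n = 0.75 × 36 × 4.64 = 125.3 kips.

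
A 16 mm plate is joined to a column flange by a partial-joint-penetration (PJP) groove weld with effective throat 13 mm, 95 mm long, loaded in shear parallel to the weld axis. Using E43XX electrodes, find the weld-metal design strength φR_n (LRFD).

E43XX → F_EXX = 430 MPa.
Effective throat (given) t_e = 13 mm.
A_we = 13 × 95 = 1235 mm².
F_nw = 0.6 F_EXX = 258 MPa.
φR_n = 0.75 × 258 × 1235 × 10⁻³ = 239 kN.

φR_n ≈ 239 kN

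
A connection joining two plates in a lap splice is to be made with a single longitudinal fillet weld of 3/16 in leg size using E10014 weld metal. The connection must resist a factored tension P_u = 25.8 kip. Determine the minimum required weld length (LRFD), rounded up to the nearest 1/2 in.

E100XX → F_EXX = 100 ksi.
Throat t_e = 0.707 × 0.1875 = 0.1326 in.
φr_n = 0.75 × 0.6 × 100 × 0.1326 = 5.965 kip/in.
L_req = P_u / φr_n = 25.8 / 5.965 = 4.325 in total.
Round up → use L = 4.5 in.

L = 4.5 in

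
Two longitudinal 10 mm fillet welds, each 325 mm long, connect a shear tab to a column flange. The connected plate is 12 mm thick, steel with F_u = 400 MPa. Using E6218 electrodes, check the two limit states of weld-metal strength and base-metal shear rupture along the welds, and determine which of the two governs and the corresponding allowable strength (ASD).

R_n/Ω ≈ 855 kN (weld metal governs)

E62XX → F_EXX = 620 MPa.
t_e = 0.707 × 10 = 7.07 mm; L = 650 mm.
Weld metal: R_n/Ω = (1/2.0) × 0.6 × 620 × 7.07 × 650 × 10⁻³ = 854.8 kN.
Base metal (shear rupture): R_n/Ω = (1/2.0) × 0.6 × 400 × 12 × 650 × 10⁻³ = 936 kN.
Governing: weld metal.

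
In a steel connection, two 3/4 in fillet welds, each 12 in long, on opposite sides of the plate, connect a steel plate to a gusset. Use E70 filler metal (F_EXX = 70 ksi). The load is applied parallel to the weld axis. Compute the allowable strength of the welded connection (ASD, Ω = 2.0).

R_n/Ω ≈ 267 kips

Effective throat t_e = 0.707 × 0.75 = 0.5302 in.
Total length L = 24 in; A_we = 0.5302 × 24 = 12.73 in².
F_nw = 0.6 F_EXX = 0.6 × 70 = 42 ksi.
R_n = 42 × 12.73 = 534.5 kips; R_n/Ω = 534.5/2.0 = 267.2 kips.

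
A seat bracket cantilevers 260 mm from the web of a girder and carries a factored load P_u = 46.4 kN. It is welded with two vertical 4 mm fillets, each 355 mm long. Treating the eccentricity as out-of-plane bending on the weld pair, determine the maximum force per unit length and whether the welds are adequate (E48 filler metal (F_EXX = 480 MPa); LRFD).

L_w = 2 × 355 = 710 mm; section modulus (unit throat) S = 2 × L²/6 = 42010 mm².
Direct shear f_v = P/L_w = 46.4×10³/710 = 65.35 N/mm.
Moment M = P × e = 46.4×10³ × 260 = 12064000 N·mm; bending f_b = M/S = 287.2 N/mm.
f_max = √(f_v² + f_b²) = √(65.35² + 287.2²) = 294.5 N/mm.
φr_n = 0.75 × 0.6 × 480 × (0.707 × 4) = 610.8 N/mm → adequate.

f_max ≈ 295 N/mm; adequate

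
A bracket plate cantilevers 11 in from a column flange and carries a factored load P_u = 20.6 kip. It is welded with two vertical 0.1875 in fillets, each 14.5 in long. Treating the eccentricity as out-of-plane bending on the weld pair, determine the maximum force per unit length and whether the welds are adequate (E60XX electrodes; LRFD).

f_max ≈ 3.31 kip/in; adequate

E60XX → F_EXX = 60 ksi.
L_w = 2 × 14.5 = 29 in; section modulus (unit throat) S = 2 × L²/6 = 70.08 in².
Direct shear f_v = P/L_w = 20.6/29 = 0.7103 kip/in.
Moment M = P × e = 20.6 × 11 = 226.6 kip·in; bending f_b = M/S = 3.233 kip/in.
f_max = √(f_v² + f_b²) = √(0.7103² + 3.233²) = 3.31 kip/in.
φr_n = 0.75 × 0.6 × 60 × (0.707 × 0.1875) = 3.579 kip/in → adequate.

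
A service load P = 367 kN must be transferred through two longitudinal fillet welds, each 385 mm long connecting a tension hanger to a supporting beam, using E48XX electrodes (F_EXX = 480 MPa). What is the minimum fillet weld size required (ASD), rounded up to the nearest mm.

w = 5 mm

Total weld length L = 770 mm.
Required throat t_e = P × Ω / (0.6 F_EXX × L) = 367 × 2.0 / (0.6 × 480 × 770 × 10⁻³) = 3.31 mm.
Required leg w = t_e / 0.707 = 4.682 mm → use 5 mm.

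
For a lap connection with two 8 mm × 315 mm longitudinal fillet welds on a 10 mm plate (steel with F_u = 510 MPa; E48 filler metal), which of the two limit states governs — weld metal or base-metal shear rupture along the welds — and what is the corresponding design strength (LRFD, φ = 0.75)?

E48XX → F_EXX = 480 MPa.
t_e = 0.707 × 8 = 5.656 mm; L = 630 mm.
Weld metal: φR_n = 0.75 × 0.6 × 480 × 5.656 × 630 × 10⁻³ = 769.7 kN.
Base metal (shear rupture): φR_n = 0.75 × 0.6 × 510 × 10 × 630 × 10⁻³ = 1446 kN.
Governing: weld metal.

φR_n ≈ 770 kN (weld metal governs)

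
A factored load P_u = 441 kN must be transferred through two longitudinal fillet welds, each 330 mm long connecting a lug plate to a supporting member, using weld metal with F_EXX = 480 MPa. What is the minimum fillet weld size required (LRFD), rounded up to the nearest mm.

w = 5 mm

Total weld length L = 660 mm.
Required throat t_e = P_u / (φ × 0.6 F_EXX × L) = 441 / (0.75 × 0.6 × 480 × 660 × 10⁻³) = 3.093 mm.
Required leg w = t_e / 0.707 = 4.375 mm → use 5 mm.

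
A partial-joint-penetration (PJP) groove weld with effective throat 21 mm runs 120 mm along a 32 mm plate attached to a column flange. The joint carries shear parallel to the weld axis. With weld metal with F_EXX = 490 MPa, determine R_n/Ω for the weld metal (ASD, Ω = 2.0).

Effective throat (given) t_e = 21 mm.
A_we = 21 × 120 = 2520 mm².
F_nw = 0.6 F_EXX = 294 MPa.
R_n/Ω = (294 × 2520) / 2.0 × 10⁻³ = 370.4 kN.

R_n/Ω ≈ 370 kN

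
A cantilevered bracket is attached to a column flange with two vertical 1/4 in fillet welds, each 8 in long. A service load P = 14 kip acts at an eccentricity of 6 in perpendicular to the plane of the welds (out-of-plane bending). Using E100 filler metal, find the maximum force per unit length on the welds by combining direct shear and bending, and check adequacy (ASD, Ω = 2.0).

f_max ≈ 4.03 kip/in; adequate

E100XX → F_EXX = 100 ksi.
L_w = 2 × 8 = 16 in; section modulus (unit throat) S = 2 × L²/6 = 21.33 in².
Direct shear f_v = P/L_w = 14/16 = 0.875 kip/in.
Moment M = P × e = 14 × 6 = 84 kip·in; bending f_b = M/S = 3.938 kip/in.
f_max = √(f_v² + f_b²) = √(0.875² + 3.938²) = 4.034 kip/in.
r_n/Ω = (1/2.0) × 0.6 × 100 × (0.707 × 0.25) = 5.302 kip/in → adequate.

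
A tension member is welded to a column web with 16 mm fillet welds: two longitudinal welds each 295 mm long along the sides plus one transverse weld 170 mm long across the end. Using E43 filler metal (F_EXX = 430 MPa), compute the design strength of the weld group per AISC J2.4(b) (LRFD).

φR_n ≈ 1660 kN

t_e = 0.707 × 16 = 11.31 mm.
R_nwl = 0.6 × 430 × 11.31 × 590 × 10⁻³ = 1722 kN (longitudinal, 2 welds).
R_nwt = 0.6 × 430 × 11.31 × 170 × 10⁻³ = 496.1 kN (transverse, base value).
(i) R_nwl + R_nwt = 2218 kN; (ii) 0.85 R_nwl + 1.5 R_nwt = 2208 kN.
R_n = max = 2218 kN [governs: (i)]; φR_n = 1664 kN.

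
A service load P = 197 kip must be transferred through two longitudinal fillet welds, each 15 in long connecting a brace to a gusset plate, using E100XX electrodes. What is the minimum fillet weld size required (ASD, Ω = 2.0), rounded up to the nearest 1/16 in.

E100XX → F_EXX = 100 ksi.
Total weld length L = 30 in.
Required throat t_e = P × Ω / (0.6 F_EXX × L) = 197 × 2.0 / (0.6 × 100 × 30) = 0.2189 in.
Required leg w = t_e / 0.707 = 0.3096 in → use 5/16 in.

w = 5/16 in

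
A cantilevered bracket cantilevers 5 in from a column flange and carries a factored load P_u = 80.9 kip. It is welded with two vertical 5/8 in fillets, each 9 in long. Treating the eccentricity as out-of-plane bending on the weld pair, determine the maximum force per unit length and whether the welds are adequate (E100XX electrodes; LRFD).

f_max ≈ 15.6 kip/in; adequate

E100XX → F_EXX = 100 ksi.
L_w = 2 × 9 = 18 in; section modulus (unit throat) S = 2 × L²/6 = 27 in².
Direct shear f_v = P/L_w = 80.9/18 = 4.494 kip/in.
Moment M = P × e = 80.9 × 5 = 404.5 kip·in; bending f_b = M/S = 14.98 kip/in.
f_max = √(f_v² + f_b²) = √(4.494² + 14.98²) = 15.64 kip/in.
φr_n = 0.75 × 0.6 × 100 × (0.707 × 0.625) = 19.88 kip/in → adequate.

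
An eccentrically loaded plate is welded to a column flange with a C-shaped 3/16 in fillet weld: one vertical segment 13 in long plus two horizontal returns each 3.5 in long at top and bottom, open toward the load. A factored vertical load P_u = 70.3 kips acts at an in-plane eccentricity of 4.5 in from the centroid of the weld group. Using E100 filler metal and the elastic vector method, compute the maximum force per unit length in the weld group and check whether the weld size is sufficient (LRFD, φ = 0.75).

f_max ≈ 6.74 kip/in; NOT adequate

E100XX → F_EXX = 100 ksi.
Total weld length L_w = 20 in. Treat welds as unit-width lines.
Centroid: x̄ = 2×3.5×1.75 / 20 = 0.6125 in from the vertical weld.
Polar moment about centroid: J = I_x + I_y = [13³/12 + 2×3.5×6.5²] + [13×0.6125² + 2(3.5³/12 + 3.5×1.137²)] = 499.9 in³.
Direct shear f_v = P/L_w = 70.3 / 20 = 3.515 kip/in (vertical).
Torsion M = P·e = 70.3 × 4.5 = 316.35 kip·in.
Critical point at (x, y) = (2.888, 6.5) from centroid. f_tx = M·y/J = 4.113 kip/in; f_ty = M·x/J = 1.827 kip/in.
Resultant f_max = √[f_tx² + (f_v + f_ty)²] = √[4.113² + (3.515 + 1.827)²] = 6.742 kip/in.
Capacity per unit length: φr_n = 0.75 × 0.6 × 100 × (0.707 × 0.1875) = 5.965 kip/in.
6.742 > 5.965 → NOT adequate.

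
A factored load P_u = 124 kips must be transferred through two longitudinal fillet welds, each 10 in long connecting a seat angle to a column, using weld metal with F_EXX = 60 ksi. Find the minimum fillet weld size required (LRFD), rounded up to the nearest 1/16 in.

w = 3/8 in

Total weld length L = 20 in.
Required throat t_e = P_u / (φ × 0.6 F_EXX × L) = 124 / (0.75 × 0.6 × 60 × 20) = 0.2296 in.
Required leg w = t_e / 0.707 = 0.3248 in → use 3/8 in.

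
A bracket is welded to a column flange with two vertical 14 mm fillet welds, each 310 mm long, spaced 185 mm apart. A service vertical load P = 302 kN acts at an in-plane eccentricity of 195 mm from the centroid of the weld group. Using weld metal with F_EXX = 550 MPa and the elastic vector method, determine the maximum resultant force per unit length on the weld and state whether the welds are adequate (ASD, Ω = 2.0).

Total weld length L_w = 620 mm. Treat welds as unit-width lines.
Polar moment about centroid: J = 2[d³/12 + d(b/2)²] = 2[310³/12 + 310×92.5²] = 10270000 mm³.
Direct shear f_v = P/L_w = 302×10³ / 620 = 487.1 N/mm (vertical).
Torsion M = P·e = 302×10³ × 195 = 58890000 N·mm.
Critical point at (x, y) = (92.5, 155) from centroid. f_tx = M·y/J = 888.8 N/mm; f_ty = M·x/J = 530.4 N/mm.
Resultant f_max = √[f_tx² + (f_v + f_ty)²] = √[888.8² + (487.1 + 530.4)²] = 1351 N/mm.
Capacity per unit length: r_n/Ω = (1/2.0) × 0.6 × 550 × (0.707 × 14) = 1633 N/mm.
1351 ≤ 1633 → adequate.

f_max ≈ 1350 N/mm; adequate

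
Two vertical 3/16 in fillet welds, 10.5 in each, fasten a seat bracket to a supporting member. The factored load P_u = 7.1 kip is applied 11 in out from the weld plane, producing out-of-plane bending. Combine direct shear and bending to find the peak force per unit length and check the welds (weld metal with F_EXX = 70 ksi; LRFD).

f_max ≈ 2.15 kip/in; adequate

L_w = 2 × 10.5 = 21 in; section modulus (unit throat) S = 2 × L²/6 = 36.75 in².
Direct shear f_v = P/L_w = 7.1/21 = 0.3381 kip/in.
Moment M = P × e = 7.1 × 11 = 78.1 kip·in; bending f_b = M/S = 2.125 kip/in.
f_max = √(f_v² + f_b²) = √(0.3381² + 2.125²) = 2.152 kip/in.
φr_n = 0.75 × 0.6 × 70 × (0.707 × 0.1875) = 4.176 kip/in → adequate.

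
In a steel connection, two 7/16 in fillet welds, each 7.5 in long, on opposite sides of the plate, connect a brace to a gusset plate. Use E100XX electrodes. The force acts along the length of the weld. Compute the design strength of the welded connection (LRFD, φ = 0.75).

φR_n ≈ 209 kips

E100XX → F_EXX = 100 ksi.
Effective throat t_e = 0.707 × 0.4375 = 0.3093 in.
Total length L = 15 in; A_we = 0.3093 × 15 = 4.64 in².
F_nw = 0.6 F_EXX = 0.6 × 100 = 60 ksi.
φR_n = 0.75 × 60 × 4.64 = 208.8 kips.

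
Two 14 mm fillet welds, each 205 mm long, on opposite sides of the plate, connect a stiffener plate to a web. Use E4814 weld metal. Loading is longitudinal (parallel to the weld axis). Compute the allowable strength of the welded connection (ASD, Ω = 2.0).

E48XX → F_EXX = 480 MPa.
Effective throat t_e = 0.707 × 14 = 9.898 mm.
Total length L = 410 mm; A_we = 9.898 × 410 = 4058 mm².
F_nw = 0.6 F_EXX = 0.6 × 480 = 288 MPa.
R_n = 288 × 4058 × 10⁻³ = 1169 kN; R_n/Ω = 1169/2.0 = 584.4 kN.

R_n/Ω ≈ 584 kN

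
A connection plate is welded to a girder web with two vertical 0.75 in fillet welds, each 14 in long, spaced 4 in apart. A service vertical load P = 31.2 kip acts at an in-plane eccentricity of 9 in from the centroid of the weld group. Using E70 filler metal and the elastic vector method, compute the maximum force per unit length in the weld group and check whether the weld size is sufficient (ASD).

f_max ≈ 4.04 kip/in; adequate

E70XX → F_EXX = 70 ksi.
Total weld length L_w = 28 in. Treat welds as unit-width lines.
Polar moment about centroid: J = 2[d³/12 + d(b/2)²] = 2[14³/12 + 14×2²] = 569.3 in³.
Direct shear f_v = P/L_w = 31.2 / 28 = 1.114 kip/in (vertical).
Torsion M = P·e = 31.2 × 9 = 280.8 kip·in.
Critical point at (x, y) = (2, 7) from centroid. f_tx = M·y/J = 3.452 kip/in; f_ty = M·x/J = 0.9864 kip/in.
Resultant f_max = √[f_tx² + (f_v + f_ty)²] = √[3.452² + (1.114 + 0.9864)²] = 4.041 kip/in.
Capacity per unit length: r_n/Ω = (1/2.0) × 0.6 × 70 × (0.707 × 0.75) = 11.14 kip/in.
4.041 ≤ 11.14 → adequate.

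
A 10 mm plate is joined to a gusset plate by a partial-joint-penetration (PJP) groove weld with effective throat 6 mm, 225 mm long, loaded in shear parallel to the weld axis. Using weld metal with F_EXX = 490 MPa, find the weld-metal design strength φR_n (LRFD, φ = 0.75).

φR_n ≈ 298 kN

Effective throat (given) t_e = 6 mm.
A_we = 6 × 225 = 1350 mm².
F_nw = 0.6 F_EXX = 294 MPa.
φR_n = 0.75 × 294 × 1350 × 10⁻³ = 297.7 kN.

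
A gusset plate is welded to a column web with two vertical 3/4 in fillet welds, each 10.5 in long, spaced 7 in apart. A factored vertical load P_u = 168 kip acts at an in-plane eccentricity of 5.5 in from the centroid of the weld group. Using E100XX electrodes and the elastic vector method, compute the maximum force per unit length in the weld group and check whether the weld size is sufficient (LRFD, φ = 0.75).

E100XX → F_EXX = 100 ksi.
Total weld length L_w = 21 in. Treat welds as unit-width lines.
Polar moment about centroid: J = 2[d³/12 + d(b/2)²] = 2[10.5³/12 + 10.5×3.5²] = 450.2 in³.
Direct shear f_v = P/L_w = 168 / 21 = 8 kip/in (vertical).
Torsion M = P·e = 168 × 5.5 = 924 kip·in.
Critical point at (x, y) = (3.5, 5.25) from centroid. f_tx = M·y/J = 10.78 kip/in; f_ty = M·x/J = 7.184 kip/in.
Resultant f_max = √[f_tx² + (f_v + f_ty)²] = √[10.78² + (8 + 7.184)²] = 18.62 kip/in.
Capacity per unit length: φr_n = 0.75 × 0.6 × 100 × (0.707 × 0.75) = 23.86 kip/in.
18.62 ≤ 23.86 → adequate.

f_max ≈ 18.6 kip/in; adequate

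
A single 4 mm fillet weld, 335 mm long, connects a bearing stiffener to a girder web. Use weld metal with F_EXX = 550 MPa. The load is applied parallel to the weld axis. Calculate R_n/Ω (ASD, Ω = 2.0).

Effective throat t_e = 0.707 × 4 = 2.828 mm.
Total length L = 335 mm; A_we = 2.828 × 335 = 947.4 mm².
F_nw = 0.6 F_EXX = 0.6 × 550 = 330 MPa.
R_n = 330 × 947.4 × 10⁻³ = 312.6 kN; R_n/Ω = 312.6/2.0 = 156.3 kN.

R_n/Ω ≈ 156 kN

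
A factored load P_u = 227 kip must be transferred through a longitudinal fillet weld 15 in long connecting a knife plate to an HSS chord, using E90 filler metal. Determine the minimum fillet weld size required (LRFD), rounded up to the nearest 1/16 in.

E90XX → F_EXX = 90 ksi.
Total weld length L = 15 in.
Required throat t_e = P_u / (φ × 0.6 F_EXX × L) = 227 / (0.75 × 0.6 × 90 × 15) = 0.3737 in.
Required leg w = t_e / 0.707 = 0.5285 in → use 9/16 in.

w = 9/16 in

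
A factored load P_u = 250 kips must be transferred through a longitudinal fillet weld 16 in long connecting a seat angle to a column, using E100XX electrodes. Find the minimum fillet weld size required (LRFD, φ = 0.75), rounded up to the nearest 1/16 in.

w = 1/2 in

E100XX → F_EXX = 100 ksi.
Total weld length L = 16 in.
Required throat t_e = P_u / (φ × 0.6 F_EXX × L) = 250 / (0.75 × 0.6 × 100 × 16) = 0.3472 in.
Required leg w = t_e / 0.707 = 0.4911 in → use 1/2 in.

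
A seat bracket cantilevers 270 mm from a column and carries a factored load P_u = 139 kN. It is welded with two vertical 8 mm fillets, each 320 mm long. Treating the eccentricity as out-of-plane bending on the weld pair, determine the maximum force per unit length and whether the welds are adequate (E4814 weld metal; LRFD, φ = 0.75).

f_max ≈ 1120 N/mm; adequate

E48XX → F_EXX = 480 MPa.
L_w = 2 × 320 = 640 mm; section modulus (unit throat) S = 2 × L²/6 = 34130 mm².
Direct shear f_v = P/L_w = 139×10³/640 = 217.2 N/mm.
Moment M = P × e = 139×10³ × 270 = 37530000 N·mm; bending f_b = M/S = 1100 N/mm.
f_max = √(f_v² + f_b²) = √(217.2² + 1100²) = 1121 N/mm.
φr_n = 0.75 × 0.6 × 480 × (0.707 × 8) = 1222 N/mm → adequate.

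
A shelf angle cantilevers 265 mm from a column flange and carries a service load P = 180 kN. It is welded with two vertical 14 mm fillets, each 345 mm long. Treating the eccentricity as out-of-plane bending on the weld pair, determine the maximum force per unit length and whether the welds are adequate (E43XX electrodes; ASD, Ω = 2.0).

E43XX → F_EXX = 430 MPa.
L_w = 2 × 345 = 690 mm; section modulus (unit throat) S = 2 × L²/6 = 39680 mm².
Direct shear f_v = P/L_w = 180×10³/690 = 260.9 N/mm.
Moment M = P × e = 180×10³ × 265 = 47700000 N·mm; bending f_b = M/S = 1202 N/mm.
f_max = √(f_v² + f_b²) = √(260.9² + 1202²) = 1230 N/mm.
r_n/Ω = (1/2.0) × 0.6 × 430 × (0.707 × 14) = 1277 N/mm → adequate.

f_max ≈ 1230 N/mm; adequate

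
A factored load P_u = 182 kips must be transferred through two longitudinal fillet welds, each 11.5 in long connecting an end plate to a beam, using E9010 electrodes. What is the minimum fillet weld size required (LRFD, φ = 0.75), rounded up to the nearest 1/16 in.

w = 5/16 in

E90XX → F_EXX = 90 ksi.
Total weld length L = 23 in.
Required throat t_e = P_u / (φ × 0.6 F_EXX × L) = 182 / (0.75 × 0.6 × 90 × 23) = 0.1954 in.
Required leg w = t_e / 0.707 = 0.2764 in → use 5/16 in.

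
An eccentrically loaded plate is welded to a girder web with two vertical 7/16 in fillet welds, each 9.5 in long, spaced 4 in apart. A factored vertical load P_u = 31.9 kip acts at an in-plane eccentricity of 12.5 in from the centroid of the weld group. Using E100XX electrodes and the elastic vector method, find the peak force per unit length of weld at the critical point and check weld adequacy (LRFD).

f_max ≈ 10.2 kip/in; adequate

E100XX → F_EXX = 100 ksi.
Total weld length L_w = 19 in. Treat welds as unit-width lines.
Polar moment about centroid: J = 2[d³/12 + d(b/2)²] = 2[9.5³/12 + 9.5×2²] = 218.9 in³.
Direct shear f_v = P/L_w = 31.9 / 19 = 1.679 kip/in (vertical).
Torsion M = P·e = 31.9 × 12.5 = 398.75 kip·in.
Critical point at (x, y) = (2, 4.75) from centroid. f_tx = M·y/J = 8.653 kip/in; f_ty = M·x/J = 3.643 kip/in.
Resultant f_max = √[f_tx² + (f_v + f_ty)²] = √[8.653² + (1.679 + 3.643)²] = 10.16 kip/in.
Capacity per unit length: φr_n = 0.75 × 0.6 × 100 × (0.707 × 0.4375) = 13.92 kip/in.
10.16 ≤ 13.92 → adequate.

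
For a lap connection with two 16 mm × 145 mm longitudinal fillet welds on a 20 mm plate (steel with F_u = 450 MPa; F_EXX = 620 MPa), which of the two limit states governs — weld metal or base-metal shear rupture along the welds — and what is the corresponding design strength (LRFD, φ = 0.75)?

t_e = 0.707 × 16 = 11.31 mm; L = 290 mm.
Weld metal: φR_n = 0.75 × 0.6 × 620 × 11.31 × 290 × 10⁻³ = 915.3 kN.
Base metal (shear rupture): φR_n = 0.75 × 0.6 × 450 × 20 × 290 × 10⁻³ = 1174 kN.
Governing: weld metal.

φR_n ≈ 915 kN (weld metal governs)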